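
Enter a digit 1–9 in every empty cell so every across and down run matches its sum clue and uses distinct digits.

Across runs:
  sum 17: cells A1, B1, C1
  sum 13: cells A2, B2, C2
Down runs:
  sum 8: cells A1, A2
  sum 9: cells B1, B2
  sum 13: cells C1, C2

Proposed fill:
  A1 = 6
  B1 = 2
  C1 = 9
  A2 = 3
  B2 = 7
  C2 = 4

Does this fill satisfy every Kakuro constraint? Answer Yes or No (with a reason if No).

No — the down run A1–A2 sums to 9, not 8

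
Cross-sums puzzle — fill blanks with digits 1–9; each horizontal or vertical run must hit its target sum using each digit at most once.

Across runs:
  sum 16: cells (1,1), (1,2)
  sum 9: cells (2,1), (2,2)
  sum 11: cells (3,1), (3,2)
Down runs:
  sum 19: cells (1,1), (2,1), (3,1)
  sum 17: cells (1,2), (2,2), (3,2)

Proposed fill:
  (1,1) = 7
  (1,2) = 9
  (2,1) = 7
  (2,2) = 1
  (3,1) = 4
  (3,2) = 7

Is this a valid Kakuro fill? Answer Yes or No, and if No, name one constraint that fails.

No — the down run (1,1)–(3,1) sums to 18, not 19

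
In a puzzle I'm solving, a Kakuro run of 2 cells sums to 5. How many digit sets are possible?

2 distinct digits from 1–9 sum between 3 and 17.
Enumerating: {1,4}, {2,3}.

2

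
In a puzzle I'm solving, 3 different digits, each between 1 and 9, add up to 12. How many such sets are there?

7

3 distinct digits from 1–9 sum between 6 and 24.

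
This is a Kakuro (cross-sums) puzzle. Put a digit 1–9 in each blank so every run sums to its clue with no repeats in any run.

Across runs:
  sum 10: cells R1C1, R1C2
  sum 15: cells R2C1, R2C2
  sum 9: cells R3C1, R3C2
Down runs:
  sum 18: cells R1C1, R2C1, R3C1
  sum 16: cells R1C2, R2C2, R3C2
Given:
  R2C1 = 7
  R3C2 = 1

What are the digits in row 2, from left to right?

R2C2 = 15 − 7 = 8 completes the 15 across.
R3C1 = 9 − 1 = 8 completes the 9 across.
R1C1 = 18 − 15 = 3 completes the 18 down.
R1C2 = 10 − 3 = 7 completes the 10 across.

7 8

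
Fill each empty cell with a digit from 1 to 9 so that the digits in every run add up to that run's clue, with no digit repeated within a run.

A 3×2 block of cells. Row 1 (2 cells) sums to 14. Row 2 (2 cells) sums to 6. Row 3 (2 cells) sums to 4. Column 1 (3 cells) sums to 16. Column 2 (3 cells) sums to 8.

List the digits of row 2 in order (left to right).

4 in 2 cells must be {1,3}.
The 14 across and the 8 down share only 5, so (1,2) = 5.
Given what's placed, (3,2) must be 1 to fit the 4 across and 8 down.
(1,1) = 14 − 5 = 9 completes the 14 across.
(2,2) = 8 − 6 = 2 completes the 8 down.
(3,1) = 4 − 1 = 3 completes the 4 across.
(2,1) = 6 − 2 = 4 completes the 6 across.

4, 2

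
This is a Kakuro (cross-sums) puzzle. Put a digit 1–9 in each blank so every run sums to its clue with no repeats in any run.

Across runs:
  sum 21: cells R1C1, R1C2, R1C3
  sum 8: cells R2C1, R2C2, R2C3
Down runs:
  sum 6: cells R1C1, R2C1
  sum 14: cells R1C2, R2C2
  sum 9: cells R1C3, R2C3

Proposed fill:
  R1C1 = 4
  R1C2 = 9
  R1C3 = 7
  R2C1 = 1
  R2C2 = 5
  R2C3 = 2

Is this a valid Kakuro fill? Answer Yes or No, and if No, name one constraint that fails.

No — the across run R1C1–R1C3 sums to 20, not 21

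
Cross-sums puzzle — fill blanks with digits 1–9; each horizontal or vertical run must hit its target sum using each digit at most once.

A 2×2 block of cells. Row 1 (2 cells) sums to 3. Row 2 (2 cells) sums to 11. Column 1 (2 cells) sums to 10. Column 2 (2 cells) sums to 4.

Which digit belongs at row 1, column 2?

3 in 2 cells must be {1,2}; 4 in 2 cells must be {1,3}.
The 3 across and the 4 down share only 1, so (1,2) = 1.
(2,2) = 4 − 1 = 3 completes the 4 down.
(1,1) = 3 − 1 = 2 completes the 3 across.
(2,1) = 11 − 3 = 8 completes the 11 across.

1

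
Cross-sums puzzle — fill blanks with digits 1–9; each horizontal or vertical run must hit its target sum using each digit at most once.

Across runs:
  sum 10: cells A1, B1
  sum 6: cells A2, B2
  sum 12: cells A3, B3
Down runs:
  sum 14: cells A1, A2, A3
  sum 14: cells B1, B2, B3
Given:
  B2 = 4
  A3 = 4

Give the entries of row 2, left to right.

2 4

A2 = 6 − 4 = 2 completes the 6 across.
B3 = 12 − 4 = 8 completes the 12 across.
A1 = 14 − 6 = 8 completes the 14 down.
B1 = 10 − 8 = 2 completes the 10 across.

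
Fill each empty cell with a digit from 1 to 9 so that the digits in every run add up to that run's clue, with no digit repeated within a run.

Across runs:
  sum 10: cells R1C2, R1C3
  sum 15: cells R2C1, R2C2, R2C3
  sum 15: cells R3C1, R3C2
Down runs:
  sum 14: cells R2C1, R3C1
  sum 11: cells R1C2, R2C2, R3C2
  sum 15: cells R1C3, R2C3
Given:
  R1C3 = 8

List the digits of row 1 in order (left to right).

R1C2 = 10 − 8 = 2 completes the 10 across.
R2C3 = 15 − 8 = 7 completes the 15 down.
Nothing is forced directly, so branch on R2C1, whose candidates are 5 or 6. If R2C1 = 6: then R2C2 would have to be in {2} for the 15 across but in {1,3,4,5,6,8} for the 11 down — contradiction. So R2C1 = 5.
R2C2 = 15 − 12 = 3 completes the 15 across.
R3C1 = 14 − 5 = 9 completes the 14 down.
R3C2 = 15 − 9 = 6 completes the 15 across.

2 8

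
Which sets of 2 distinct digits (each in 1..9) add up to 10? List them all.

{1,9}; {2,8}; {3,7}; {4,6}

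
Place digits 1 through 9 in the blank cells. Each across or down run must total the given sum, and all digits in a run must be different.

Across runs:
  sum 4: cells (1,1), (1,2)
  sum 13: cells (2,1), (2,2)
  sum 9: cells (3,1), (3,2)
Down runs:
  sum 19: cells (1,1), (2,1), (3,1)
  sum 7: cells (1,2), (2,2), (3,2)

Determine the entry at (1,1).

3

4 in 2 cells must be {1,3}; 7 in 3 cells must be {1,2,4}.
The 4 across and the 19 down share only 3, so (1,1) = 3.
(1,2) = 4 − 3 = 1 completes the 4 across.
Given what's placed, (2,2) must be 4 to fit the 13 across and 7 down.
(3,1) = 7: the only remaining digit allowed by both the 9 across and the 19 down.
(3,2) = 9 − 7 = 2 completes the 9 across.
(2,1) = 13 − 4 = 9 completes the 13 across.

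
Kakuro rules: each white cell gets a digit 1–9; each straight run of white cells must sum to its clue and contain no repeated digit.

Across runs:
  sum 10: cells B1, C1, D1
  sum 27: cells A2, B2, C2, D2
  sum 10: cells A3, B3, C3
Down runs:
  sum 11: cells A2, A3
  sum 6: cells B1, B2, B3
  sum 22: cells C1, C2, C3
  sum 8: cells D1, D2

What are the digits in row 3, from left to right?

3, 1, 6

6 in 3 cells must be {1,2,3}.
Only 3 fits B2 under both its across sum 27 and down sum 6.
Given what's placed, D2 must be 7 to fit the 27 across and 8 down.
D1 = 8 − 7 = 1 completes the 8 down.
B1 = 2: the only remaining digit allowed by both the 10 across and the 6 down.
C1 = 10 − 3 = 7 completes the 10 across.
Given what's placed, C2 must be 9 to fit the 27 across and 22 down.
B3 = 6 − 5 = 1 completes the 6 down.
C3 = 22 − 16 = 6 completes the 22 down.
A2 = 27 − 19 = 8 completes the 27 across.
A3 = 10 − 7 = 3 completes the 10 across.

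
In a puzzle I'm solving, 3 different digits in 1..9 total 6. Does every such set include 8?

No

The only way to make 6 from 3 distinct digits is {1,2,3}, which does not contain 8.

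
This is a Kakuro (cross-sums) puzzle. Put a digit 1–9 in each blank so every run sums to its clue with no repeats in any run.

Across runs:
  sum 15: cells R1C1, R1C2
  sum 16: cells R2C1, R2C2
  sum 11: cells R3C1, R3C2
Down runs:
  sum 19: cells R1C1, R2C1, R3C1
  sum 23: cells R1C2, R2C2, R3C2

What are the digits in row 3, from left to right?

16 in 2 cells must be {7,9}; 23 in 3 cells must be {6,8,9}.
The 16 across and the 23 down share only 9, so R2C2 = 9.
R2C1 = 16 − 9 = 7 completes the 16 across.
Nothing is forced directly, so branch on R1C1, whose candidates are 8 or 9. If R1C1 = 8: then R1C2 would have to be in {7} for the 15 across but in {6,8} for the 23 down — contradiction. So R1C1 = 9.
R1C2 = 15 − 9 = 6 completes the 15 across.
R3C1 = 19 − 16 = 3 completes the 19 down.
R3C2 = 11 − 3 = 8 completes the 11 across.

3, 8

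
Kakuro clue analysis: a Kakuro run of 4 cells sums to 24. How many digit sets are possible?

8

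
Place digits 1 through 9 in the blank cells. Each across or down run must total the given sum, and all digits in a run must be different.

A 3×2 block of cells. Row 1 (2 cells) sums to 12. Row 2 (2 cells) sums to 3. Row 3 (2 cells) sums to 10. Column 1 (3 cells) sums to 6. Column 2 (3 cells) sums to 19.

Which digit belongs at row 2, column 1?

3 in 2 cells must be {1,2}; 6 in 3 cells must be {1,2,3}.
The 12 across and the 6 down share only 3, so (1,1) = 3.
(1,2) = 12 − 3 = 9 completes the 12 across.
Given what's placed, (2,2) must be 2 to fit the 3 across and 19 down.
(3,2) = 19 − 11 = 8 completes the 19 down.
(2,1) = 3 − 2 = 1 completes the 3 across.
(3,1) = 10 − 8 = 2 completes the 10 across.

1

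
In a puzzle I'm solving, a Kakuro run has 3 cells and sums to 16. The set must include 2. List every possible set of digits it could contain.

3 distinct digits from 1–9 sum between 6 and 24.
Keeping only sets containing 2.

{2,5,9}; {2,6,8}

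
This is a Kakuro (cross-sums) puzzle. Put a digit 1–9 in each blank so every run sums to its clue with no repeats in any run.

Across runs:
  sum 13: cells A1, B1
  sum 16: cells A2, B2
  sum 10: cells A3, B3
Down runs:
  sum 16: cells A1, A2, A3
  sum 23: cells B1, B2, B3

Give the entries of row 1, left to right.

16 in 2 cells must be {7,9}; 23 in 3 cells must be {6,8,9}.
The 16 across and the 23 down share only 9, so B2 = 9.
A2 = 16 − 9 = 7 completes the 16 across.
Nothing is forced directly, so branch on B1, whose candidates are 6 or 8. If B1 = 6: then A1 would have to be in {7} for the 13 across but in {1,3,4,5,6,8} for the 16 down — contradiction. So B1 = 8.
A1 = 13 − 8 = 5 completes the 13 across.
A3 = 16 − 12 = 4 completes the 16 down.
B3 = 10 − 4 = 6 completes the 10 across.

5 8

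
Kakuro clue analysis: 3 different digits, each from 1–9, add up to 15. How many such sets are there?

3 distinct digits from 1–9 sum between 6 and 24.

8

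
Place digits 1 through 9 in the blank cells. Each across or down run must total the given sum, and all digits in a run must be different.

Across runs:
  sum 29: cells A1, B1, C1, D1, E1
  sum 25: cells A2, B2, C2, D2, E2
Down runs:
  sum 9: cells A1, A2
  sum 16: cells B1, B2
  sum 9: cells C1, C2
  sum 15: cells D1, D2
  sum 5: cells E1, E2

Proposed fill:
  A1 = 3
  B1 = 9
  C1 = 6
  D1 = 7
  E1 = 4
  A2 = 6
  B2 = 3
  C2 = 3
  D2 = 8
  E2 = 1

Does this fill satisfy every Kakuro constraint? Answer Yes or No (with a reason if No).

No — the across run A2–E2 sums to 21, not 25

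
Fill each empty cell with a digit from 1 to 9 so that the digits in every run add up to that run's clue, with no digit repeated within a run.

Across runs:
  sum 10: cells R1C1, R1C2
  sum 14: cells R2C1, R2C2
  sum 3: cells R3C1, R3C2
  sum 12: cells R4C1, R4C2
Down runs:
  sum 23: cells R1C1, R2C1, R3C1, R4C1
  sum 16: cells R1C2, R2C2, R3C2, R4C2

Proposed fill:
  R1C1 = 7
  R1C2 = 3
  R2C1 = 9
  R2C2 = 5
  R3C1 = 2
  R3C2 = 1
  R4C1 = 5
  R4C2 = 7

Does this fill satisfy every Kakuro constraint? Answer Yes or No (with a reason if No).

Across: 7+3=10; 9+5=14; 2+1=3; 5+7=12. Down: 7+9+2+5=23; 3+5+1+7=16. No digit repeats within any run.

Yes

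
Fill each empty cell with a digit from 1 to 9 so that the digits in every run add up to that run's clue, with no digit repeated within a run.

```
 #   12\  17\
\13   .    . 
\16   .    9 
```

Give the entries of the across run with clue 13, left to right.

16 in 2 cells must be {7,9}; 17 in 2 cells must be {8,9}.
R1C2 = 17 − 9 = 8 completes the 17 down.
R2C1 = 16 − 9 = 7 completes the 16 across.
R1C1 = 13 − 8 = 5 completes the 13 across.

5, 8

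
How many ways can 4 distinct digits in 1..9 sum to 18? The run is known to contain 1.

4 distinct digits from 1–9 sum between 10 and 30.
Keeping only sets containing 1.
Enumerating: {1,2,6,9}, {1,2,7,8}, {1,3,5,9}, {1,3,6,8}, {1,4,5,8}, {1,4,6,7}.

6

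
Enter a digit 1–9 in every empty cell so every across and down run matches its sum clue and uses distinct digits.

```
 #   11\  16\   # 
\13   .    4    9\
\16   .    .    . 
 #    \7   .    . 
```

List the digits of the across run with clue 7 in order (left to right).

R1C1 = 13 − 4 = 9 completes the 13 across.
R2C1 = 11 − 9 = 2 completes the 11 down.
Nothing is forced directly, so branch on R2C2, whose candidates are 5 or 9. If R2C2 = 5: then R2C3 would have to be in {9} for the 16 across but in {1,2,3,4,5,6,7,8} for the 9 down — contradiction. So R2C2 = 9.
R2C3 = 16 − 11 = 5 completes the 16 across.
R3C2 = 16 − 13 = 3 completes the 16 down.
R3C3 = 7 − 3 = 4 completes the 7 across.

3 4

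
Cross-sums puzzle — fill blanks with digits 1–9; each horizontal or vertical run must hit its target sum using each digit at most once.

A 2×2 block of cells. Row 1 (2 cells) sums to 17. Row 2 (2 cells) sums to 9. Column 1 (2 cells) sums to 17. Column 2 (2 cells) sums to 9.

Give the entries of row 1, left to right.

9 8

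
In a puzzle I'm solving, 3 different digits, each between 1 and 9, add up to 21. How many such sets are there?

3

3 distinct digits from 1–9 sum between 6 and 24.
Enumerating: {4,8,9}, {5,7,9}, {6,7,8}.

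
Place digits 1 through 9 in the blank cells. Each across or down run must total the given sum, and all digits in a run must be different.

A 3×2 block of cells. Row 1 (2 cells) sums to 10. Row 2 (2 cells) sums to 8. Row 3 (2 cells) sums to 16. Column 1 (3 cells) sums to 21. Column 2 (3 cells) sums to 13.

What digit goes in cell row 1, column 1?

9

16 in 2 cells must be {7,9}.
Nothing is forced directly, so branch on (2,1), whose candidates are 5 or 6 or 7. If (2,1) = 6: that forces (2,2) = 2, (3,1) = 7, after which (3,2) would have to be in {9} for the 16 across but in {3,4,5,6,7,8} for the 13 down — contradiction. If (2,1) = 7: that forces (2,2) = 1, (3,1) = 9, (3,2) = 7, after which (1,1) would have to be in {1,2,3,4,6,7,8,9} for the 10 across but in {5} for the 21 down — contradiction. So (2,1) = 5.
(2,2) = 8 − 5 = 3 completes the 8 across.
Given what's placed, (3,2) must be 9 to fit the 16 across and 13 down.
(1,2) = 13 − 12 = 1 completes the 13 down.
(3,1) = 16 − 9 = 7 completes the 16 across.
(1,1) = 10 − 1 = 9 completes the 10 across.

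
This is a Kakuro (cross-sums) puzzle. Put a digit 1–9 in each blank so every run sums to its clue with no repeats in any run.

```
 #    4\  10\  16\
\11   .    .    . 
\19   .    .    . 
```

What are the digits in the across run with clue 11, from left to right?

1 3 7

4 in 2 cells must be {1,3}; 16 in 2 cells must be {7,9}.
The 11 across and the 16 down share only 7, so R1C3 = 7.
The 19 across and the 4 down share only 3, so R2C1 = 3.
R2C3 = 16 − 7 = 9 completes the 16 down.
R1C1 = 4 − 3 = 1 completes the 4 down.
R1C2 = 11 − 8 = 3 completes the 11 across.
R2C2 = 19 − 12 = 7 completes the 19 across.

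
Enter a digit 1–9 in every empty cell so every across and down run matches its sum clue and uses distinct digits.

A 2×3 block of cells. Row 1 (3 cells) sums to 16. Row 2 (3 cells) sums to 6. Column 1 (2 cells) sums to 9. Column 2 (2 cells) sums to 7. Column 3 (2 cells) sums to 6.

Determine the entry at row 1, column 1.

7

6 in 3 cells must be {1,2,3}.
Nothing is forced directly, so branch on (2,2), whose candidates are 1 or 2 or 3. If (2,2) = 1: that forces (1,2) = 6, (2,3) = 2, after which (1,3) would have to be in {1,2,3,7,8,9} for the 16 across but in {4} for the 6 down — contradiction. If (2,2) = 2: that forces (1,2) = 5, (2,3) = 1, after which (1,3) would have to be in {2,3,4,7,8,9} for the 16 across but in {5} for the 6 down — contradiction. So (2,2) = 3.
(1,2) = 7 − 3 = 4 completes the 7 down.
Given what's placed, (1,3) must be 5 to fit the 16 across and 6 down.
(2,3) = 6 − 5 = 1 completes the 6 down.
(1,1) = 16 − 9 = 7 completes the 16 across.
(2,1) = 6 − 4 = 2 completes the 6 across.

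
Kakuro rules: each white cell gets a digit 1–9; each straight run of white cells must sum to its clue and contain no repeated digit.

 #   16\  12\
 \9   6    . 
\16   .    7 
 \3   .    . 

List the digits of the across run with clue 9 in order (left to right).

6 3

16 in 2 cells must be {7,9}; 3 in 2 cells must be {1,2}.
R1C2 = 9 − 6 = 3 completes the 9 across.
R2C1 = 16 − 7 = 9 completes the 16 across.
R3C1 = 16 − 15 = 1 completes the 16 down.
R3C2 = 3 − 1 = 2 completes the 3 across.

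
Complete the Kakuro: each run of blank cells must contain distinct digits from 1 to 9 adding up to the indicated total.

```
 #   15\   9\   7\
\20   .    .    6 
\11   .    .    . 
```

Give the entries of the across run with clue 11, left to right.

Given what's placed, R1C1 must be 9 to fit the 20 across and 15 down.
R1C2 = 20 − 15 = 5 completes the 20 across.
R2C1 = 15 − 9 = 6 completes the 15 down.
R2C2 = 9 − 5 = 4 completes the 9 down.
R2C3 = 11 − 10 = 1 completes the 11 across.

6 4 1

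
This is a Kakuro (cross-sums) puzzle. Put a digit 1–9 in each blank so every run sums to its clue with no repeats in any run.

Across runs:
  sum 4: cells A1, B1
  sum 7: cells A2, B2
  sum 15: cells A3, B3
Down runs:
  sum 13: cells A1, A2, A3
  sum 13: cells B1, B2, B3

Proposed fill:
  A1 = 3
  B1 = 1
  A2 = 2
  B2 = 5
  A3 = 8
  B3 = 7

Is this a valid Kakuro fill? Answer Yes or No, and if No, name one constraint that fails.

Yes

Across: 3+1=4; 2+5=7; 8+7=15. Down: 3+2+8=13; 1+5+7=13. No digit repeats within any run.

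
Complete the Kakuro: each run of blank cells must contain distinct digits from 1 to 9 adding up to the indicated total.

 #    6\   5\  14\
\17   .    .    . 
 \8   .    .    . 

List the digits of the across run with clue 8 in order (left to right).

1 2 5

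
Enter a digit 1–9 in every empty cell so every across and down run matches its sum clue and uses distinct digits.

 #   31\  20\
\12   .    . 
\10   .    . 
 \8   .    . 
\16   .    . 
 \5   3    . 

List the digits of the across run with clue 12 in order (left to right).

16 in 2 cells must be {7,9}.
R5C2 = 5 − 3 = 2 completes the 5 across.
No cell is forced outright now. R4C1 can only be 7 or 9 (the digits allowed by both its 16 across and its 31 down). If R4C1 = 7: then R3C1 would have to be in {1,2,3,5,6,7} for the 8 across but in {4,8,9} for the 31 down — contradiction. So R4C1 = 9.
R4C2 = 16 − 9 = 7 completes the 16 across.
R1C2 = 4: the only remaining digit allowed by both the 12 across and the 20 down.
R1C1 = 12 − 4 = 8 completes the 12 across.

8 4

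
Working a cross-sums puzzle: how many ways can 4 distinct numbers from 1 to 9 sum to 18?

4 distinct digits from 1–9 sum between 10 and 30.

11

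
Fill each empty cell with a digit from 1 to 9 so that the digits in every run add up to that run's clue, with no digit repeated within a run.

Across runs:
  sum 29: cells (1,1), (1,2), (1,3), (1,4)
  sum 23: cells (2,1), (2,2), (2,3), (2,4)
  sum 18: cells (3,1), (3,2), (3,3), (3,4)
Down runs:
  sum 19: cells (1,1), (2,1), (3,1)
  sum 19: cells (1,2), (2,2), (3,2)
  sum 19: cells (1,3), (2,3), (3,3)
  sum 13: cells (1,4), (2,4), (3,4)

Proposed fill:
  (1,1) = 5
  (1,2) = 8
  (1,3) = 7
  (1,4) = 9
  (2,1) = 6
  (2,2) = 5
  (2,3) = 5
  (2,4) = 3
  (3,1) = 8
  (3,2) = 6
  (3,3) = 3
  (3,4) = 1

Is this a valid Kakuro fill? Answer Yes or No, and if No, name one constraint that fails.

No — the down run (1,3)–(3,3) sums to 15, not 19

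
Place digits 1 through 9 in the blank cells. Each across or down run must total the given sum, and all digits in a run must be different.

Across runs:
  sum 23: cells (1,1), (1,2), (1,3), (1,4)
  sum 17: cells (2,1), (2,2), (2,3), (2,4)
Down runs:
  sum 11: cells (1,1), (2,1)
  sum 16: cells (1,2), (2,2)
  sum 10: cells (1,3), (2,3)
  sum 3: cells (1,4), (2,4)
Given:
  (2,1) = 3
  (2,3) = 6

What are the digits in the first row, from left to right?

8 9 4 2

16 in 2 cells must be {7,9}; 3 in 2 cells must be {1,2}.
(1,1) = 11 − 3 = 8 completes the 11 down.
(1,3) = 10 − 6 = 4 completes the 10 down.
(1,4) = 2: the only remaining digit allowed by both the 23 across and the 3 down.
(2,2) = 7: the only remaining digit allowed by both the 17 across and the 16 down.
(2,4) = 17 − 16 = 1 completes the 17 across.
(1,2) = 23 − 14 = 9 completes the 23 across.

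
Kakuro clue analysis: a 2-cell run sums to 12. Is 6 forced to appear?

No

Counterexample: {3,9} sums to 12 without using 6.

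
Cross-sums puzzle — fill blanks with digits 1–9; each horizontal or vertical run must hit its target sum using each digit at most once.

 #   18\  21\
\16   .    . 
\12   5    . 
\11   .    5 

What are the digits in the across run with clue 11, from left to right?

6 5

16 in 2 cells must be {7,9}.
R2C2 = 12 − 5 = 7 completes the 12 across.
R3C1 = 11 − 5 = 6 completes the 11 across.
R1C1 = 18 − 11 = 7 completes the 18 down.
R1C2 = 16 − 7 = 9 completes the 16 across.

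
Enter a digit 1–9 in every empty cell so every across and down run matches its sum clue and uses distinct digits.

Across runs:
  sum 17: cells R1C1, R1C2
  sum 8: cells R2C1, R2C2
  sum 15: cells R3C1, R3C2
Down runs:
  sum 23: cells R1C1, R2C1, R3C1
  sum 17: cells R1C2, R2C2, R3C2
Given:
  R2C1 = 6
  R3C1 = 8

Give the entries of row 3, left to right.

17 in 2 cells must be {8,9}; 23 in 3 cells must be {6,8,9}.
R1C1 = 23 − 14 = 9 completes the 23 down.
R1C2 = 17 − 9 = 8 completes the 17 across.
R2C2 = 8 − 6 = 2 completes the 8 across.
R3C2 = 15 − 8 = 7 completes the 15 across.

8 7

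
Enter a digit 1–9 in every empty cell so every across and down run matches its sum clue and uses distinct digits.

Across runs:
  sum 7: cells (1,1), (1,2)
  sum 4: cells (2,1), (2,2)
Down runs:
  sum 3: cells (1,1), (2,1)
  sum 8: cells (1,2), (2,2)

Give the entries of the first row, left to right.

4 in 2 cells must be {1,3}; 3 in 2 cells must be {1,2}.
The 4 across and the 3 down share only 1, so (2,1) = 1.
(2,2) = 4 − 1 = 3 completes the 4 across.
(1,1) = 3 − 1 = 2 completes the 3 down.
(1,2) = 7 − 2 = 5 completes the 7 across.

2, 5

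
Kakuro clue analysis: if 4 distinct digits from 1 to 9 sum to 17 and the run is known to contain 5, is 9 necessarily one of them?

No

Counterexample: {1,3,5,8} sums to 17 under that restriction without using 9.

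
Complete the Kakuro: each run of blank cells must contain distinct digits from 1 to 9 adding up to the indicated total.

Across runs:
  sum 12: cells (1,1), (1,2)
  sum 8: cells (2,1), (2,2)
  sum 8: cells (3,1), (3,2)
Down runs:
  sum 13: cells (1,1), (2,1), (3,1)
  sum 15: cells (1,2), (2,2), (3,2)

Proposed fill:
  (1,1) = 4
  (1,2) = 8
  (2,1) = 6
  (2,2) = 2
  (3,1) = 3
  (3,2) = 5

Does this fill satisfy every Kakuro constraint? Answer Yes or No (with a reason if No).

Across: 4+8=12; 6+2=8; 3+5=8. Down: 4+6+3=13; 8+2+5=15. No digit repeats within any run.

Yes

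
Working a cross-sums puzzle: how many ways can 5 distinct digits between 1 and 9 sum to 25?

12

5 distinct digits from 1–9 sum between 15 and 35.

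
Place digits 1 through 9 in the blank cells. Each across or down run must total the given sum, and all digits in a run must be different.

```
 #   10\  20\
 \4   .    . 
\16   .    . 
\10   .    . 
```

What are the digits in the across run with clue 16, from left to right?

7 9

4 in 2 cells must be {1,3}; 16 in 2 cells must be {7,9}.
The 4 across and the 20 down share only 3, so R1C2 = 3.
The 16 across and the 10 down share only 7, so R2C1 = 7.
R2C2 = 16 − 7 = 9 completes the 16 across.
R3C2 = 20 − 12 = 8 completes the 20 down.
R1C1 = 4 − 3 = 1 completes the 4 across.
R3C1 = 10 − 8 = 2 completes the 10 across.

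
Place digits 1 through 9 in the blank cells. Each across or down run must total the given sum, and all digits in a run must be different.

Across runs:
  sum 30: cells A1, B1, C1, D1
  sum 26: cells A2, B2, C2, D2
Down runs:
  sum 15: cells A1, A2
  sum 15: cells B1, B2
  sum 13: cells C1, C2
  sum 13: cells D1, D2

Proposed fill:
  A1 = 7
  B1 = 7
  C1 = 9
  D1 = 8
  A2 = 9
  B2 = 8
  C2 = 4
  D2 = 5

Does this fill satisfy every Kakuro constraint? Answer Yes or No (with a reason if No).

No — the down run A1–A2 sums to 16, not 15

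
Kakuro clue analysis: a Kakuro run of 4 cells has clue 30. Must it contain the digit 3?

No

The only way to make 30 from 4 distinct digits is {6,7,8,9}, which does not contain 3.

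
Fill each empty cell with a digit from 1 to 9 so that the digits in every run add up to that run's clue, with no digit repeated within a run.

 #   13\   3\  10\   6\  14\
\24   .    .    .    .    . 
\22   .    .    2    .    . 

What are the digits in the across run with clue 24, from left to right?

7 2 8 1 6

3 in 2 cells must be {1,2}.
R1C3 = 10 − 2 = 8 completes the 10 down.
Given what's placed, R2C2 must be 1 to fit the 22 across and 3 down.
R1C2 = 3 − 1 = 2 completes the 3 down.
No cell is forced outright now. R2C4 can only be 4 or 5 (the digits allowed by both its 22 across and its 6 down). If R2C4 = 4: then R1C4 would have to be in {1,3,4,5,6,7,9} for the 24 across but in {2} for the 6 down — contradiction. So R2C4 = 5.
R1C4 = 6 − 5 = 1 completes the 6 down.
No cell is forced outright now. R2C1 can only be 6 or 8 (the digits allowed by both its 22 across and its 13 down). If R2C1 = 8: then R1C1 would have to be in {4,6,7,9} for the 24 across but in {5} for the 13 down — contradiction. So R2C1 = 6.
R1C1 = 13 − 6 = 7 completes the 13 down.
R1C5 = 24 − 18 = 6 completes the 24 across.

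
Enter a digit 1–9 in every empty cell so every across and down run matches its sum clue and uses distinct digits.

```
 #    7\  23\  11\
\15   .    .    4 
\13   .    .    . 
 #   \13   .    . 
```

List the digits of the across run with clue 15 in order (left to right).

23 in 3 cells must be {6,8,9}.
Nothing is forced directly, so branch on R3C3, whose candidates are 5 or 6. If R3C3 = 6: that forces R2C3 = 1, after which R3C2 would have to be in {7} for the 13 across but in {6,8,9} for the 23 down — contradiction. So R3C3 = 5.
R2C3 = 11 − 9 = 2 completes the 11 down.
R3C2 = 13 − 5 = 8 completes the 13 across.
Given what's placed, R2C2 must be 6 to fit the 13 across and 23 down.
R1C2 = 23 − 14 = 9 completes the 23 down.
R2C1 = 13 − 8 = 5 completes the 13 across.
R1C1 = 15 − 13 = 2 completes the 15 across.

2 9 4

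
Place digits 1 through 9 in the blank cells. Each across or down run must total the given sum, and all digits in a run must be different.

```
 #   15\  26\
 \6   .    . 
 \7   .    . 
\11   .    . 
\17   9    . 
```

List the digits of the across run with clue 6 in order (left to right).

1, 5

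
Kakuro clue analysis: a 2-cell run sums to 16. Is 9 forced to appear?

The only way to make 16 from 2 distinct digits is {7,9}, which contains 9.

Yes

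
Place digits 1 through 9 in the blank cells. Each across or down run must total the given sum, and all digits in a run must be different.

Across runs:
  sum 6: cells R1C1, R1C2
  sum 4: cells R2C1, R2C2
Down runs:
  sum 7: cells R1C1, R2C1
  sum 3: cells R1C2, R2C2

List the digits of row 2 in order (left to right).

3, 1

4 in 2 cells must be {1,3}; 3 in 2 cells must be {1,2}.
The 4 across and the 3 down share only 1, so R2C2 = 1.
R1C2 = 3 − 1 = 2 completes the 3 down.
R2C1 = 4 − 1 = 3 completes the 4 across.
R1C1 = 6 − 2 = 4 completes the 6 across.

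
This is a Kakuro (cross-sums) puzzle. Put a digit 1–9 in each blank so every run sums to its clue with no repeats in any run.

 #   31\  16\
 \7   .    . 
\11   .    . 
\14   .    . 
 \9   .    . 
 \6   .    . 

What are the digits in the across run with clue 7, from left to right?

3, 4

16 in 5 cells must be {1,2,3,4,6}.
Only 6 fits R3C2 under both its across sum 14 and down sum 16.
R3C1 = 14 − 6 = 8 completes the 14 across.
Nothing is forced directly, so branch on R5C2, whose candidates are 1 or 2 or 4. If R5C2 = 2: that forces R5C1 = 4, R1C1 = 3, R1C2 = 4, R2C2 = 3, R4C1 = 7, after which R4C2 would have to be in {2} for the 9 across but in {1} for the 16 down — contradiction. If R5C2 = 4: that forces R5C1 = 2, R1C1 = 5, R1C2 = 2, R2C2 = 3, R4C1 = 7, after which R4C2 would have to be in {2} for the 9 across but in {1} for the 16 down — contradiction. So R5C2 = 1.
R5C1 = 6 − 1 = 5 completes the 6 across.
No cell is forced outright now. R1C1 can only be 2 or 3 or 6 (the digits allowed by both its 7 across and its 31 down). If R1C1 = 2: then R1C2 would have to be in {5} for the 7 across but in {2,3,4} for the 16 down — contradiction. If R1C1 = 6: then R1C2 would have to be in {1} for the 7 across but in {2,3,4} for the 16 down — contradiction. So R1C1 = 3.
R1C2 = 7 − 3 = 4 completes the 7 across.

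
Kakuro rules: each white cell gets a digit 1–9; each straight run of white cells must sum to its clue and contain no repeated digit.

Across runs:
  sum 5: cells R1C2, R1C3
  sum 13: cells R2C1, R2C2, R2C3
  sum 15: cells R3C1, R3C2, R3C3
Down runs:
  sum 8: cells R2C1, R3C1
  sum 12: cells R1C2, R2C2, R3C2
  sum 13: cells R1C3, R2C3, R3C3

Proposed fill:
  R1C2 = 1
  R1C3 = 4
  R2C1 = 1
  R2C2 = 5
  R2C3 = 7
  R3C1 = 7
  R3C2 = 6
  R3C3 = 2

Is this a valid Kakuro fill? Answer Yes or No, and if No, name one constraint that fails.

Across: 1+4=5; 1+5+7=13; 7+6+2=15. Down: 1+7=8; 1+5+6=12; 4+7+2=13. No digit repeats within any run.

Yes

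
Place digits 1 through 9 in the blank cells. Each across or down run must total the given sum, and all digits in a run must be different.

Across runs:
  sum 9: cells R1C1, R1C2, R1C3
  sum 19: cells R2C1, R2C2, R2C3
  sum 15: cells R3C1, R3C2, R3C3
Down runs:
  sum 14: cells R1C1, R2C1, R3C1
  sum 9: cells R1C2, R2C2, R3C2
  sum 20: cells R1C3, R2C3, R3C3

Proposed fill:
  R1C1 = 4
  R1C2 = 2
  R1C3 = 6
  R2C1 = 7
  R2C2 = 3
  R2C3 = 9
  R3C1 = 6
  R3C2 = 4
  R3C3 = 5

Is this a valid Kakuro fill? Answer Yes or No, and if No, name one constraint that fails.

No — the across run R1C1–R1C3 sums to 12, not 9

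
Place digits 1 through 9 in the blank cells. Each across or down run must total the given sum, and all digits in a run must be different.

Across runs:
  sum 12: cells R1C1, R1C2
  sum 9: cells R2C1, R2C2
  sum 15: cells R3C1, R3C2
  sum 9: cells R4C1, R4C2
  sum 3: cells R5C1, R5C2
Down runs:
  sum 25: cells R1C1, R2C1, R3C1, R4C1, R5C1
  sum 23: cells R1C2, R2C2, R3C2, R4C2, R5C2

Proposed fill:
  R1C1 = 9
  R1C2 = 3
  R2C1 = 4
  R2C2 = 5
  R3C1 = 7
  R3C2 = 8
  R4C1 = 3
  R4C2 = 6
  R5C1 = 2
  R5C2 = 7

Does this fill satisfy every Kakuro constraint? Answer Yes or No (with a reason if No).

No — the down run R1C2–R5C2 sums to 29, not 23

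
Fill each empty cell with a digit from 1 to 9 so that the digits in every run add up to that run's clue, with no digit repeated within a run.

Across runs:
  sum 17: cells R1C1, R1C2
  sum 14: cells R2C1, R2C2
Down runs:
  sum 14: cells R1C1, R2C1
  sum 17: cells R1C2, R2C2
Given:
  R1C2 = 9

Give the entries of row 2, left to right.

6, 8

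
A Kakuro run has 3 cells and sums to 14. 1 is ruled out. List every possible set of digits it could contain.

{2,3,9}; {2,4,8}; {2,5,7}; {3,4,7}; {3,5,6}

3 distinct digits from 1–9 sum between 6 and 24.
Dropping sets that contain 1.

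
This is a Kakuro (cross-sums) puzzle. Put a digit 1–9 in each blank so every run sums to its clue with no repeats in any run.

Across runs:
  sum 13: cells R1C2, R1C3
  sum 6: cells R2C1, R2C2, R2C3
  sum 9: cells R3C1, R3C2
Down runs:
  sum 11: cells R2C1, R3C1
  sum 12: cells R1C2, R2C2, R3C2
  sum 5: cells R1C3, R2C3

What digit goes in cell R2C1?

6 in 3 cells must be {1,2,3}.
The 13 across and the 5 down share only 4, so R1C3 = 4.
R2C3 = 5 − 4 = 1 completes the 5 down.
R1C2 = 13 − 4 = 9 completes the 13 across.
R2C2 = 2: the only remaining digit allowed by both the 6 across and the 12 down.
R3C2 = 12 − 11 = 1 completes the 12 down.
R2C1 = 6 − 3 = 3 completes the 6 across.
R3C1 = 9 − 1 = 8 completes the 9 across.

3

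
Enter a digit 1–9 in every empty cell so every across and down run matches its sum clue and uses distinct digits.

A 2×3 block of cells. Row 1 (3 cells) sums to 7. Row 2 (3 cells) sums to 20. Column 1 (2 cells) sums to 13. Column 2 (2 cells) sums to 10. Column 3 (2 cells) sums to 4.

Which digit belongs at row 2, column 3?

3

7 in 3 cells must be {1,2,4}; 4 in 2 cells must be {1,3}.
The 7 across and the 13 down share only 4, so (1,1) = 4.
Given what's placed, (1,3) must be 1 to fit the 7 across and 4 down.
(2,1) = 13 − 4 = 9 completes the 13 down.
(2,3) = 4 − 1 = 3 completes the 4 down.
(1,2) = 7 − 5 = 2 completes the 7 across.
(2,2) = 20 − 12 = 8 completes the 20 across.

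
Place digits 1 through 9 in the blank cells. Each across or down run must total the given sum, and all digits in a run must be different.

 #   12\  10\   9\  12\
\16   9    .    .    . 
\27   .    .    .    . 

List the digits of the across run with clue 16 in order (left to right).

9 1 2 4

Given what's placed, R1C4 must be 4 to fit the 16 across and 12 down.
R2C1 = 12 − 9 = 3 completes the 12 down.
R2C4 = 12 − 4 = 8 completes the 12 down.
Given what's placed, R2C3 must be 7 to fit the 27 across and 9 down.
R1C3 = 9 − 7 = 2 completes the 9 down.
R2C2 = 27 − 18 = 9 completes the 27 across.
R1C2 = 16 − 15 = 1 completes the 16 across.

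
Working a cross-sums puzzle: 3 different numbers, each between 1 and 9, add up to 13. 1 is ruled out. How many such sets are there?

4

3 distinct digits from 1–9 sum between 6 and 24.
Dropping sets that contain 1.
Enumerating: {2,3,8}, {2,4,7}, {2,5,6}, {3,4,6}.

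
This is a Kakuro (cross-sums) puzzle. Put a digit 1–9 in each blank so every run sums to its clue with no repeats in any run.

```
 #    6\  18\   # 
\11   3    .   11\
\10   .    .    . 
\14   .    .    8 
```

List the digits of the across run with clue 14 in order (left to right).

2, 4, 8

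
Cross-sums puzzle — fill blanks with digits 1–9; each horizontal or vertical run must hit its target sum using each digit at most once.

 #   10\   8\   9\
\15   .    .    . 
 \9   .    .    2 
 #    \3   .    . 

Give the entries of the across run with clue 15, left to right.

3 in 2 cells must be {1,2}.
R3C3 = 1: the only remaining digit allowed by both the 3 across and the 9 down.
R1C3 = 9 − 3 = 6 completes the 9 down.
R3C2 = 3 − 1 = 2 completes the 3 across.
Given what's placed, R2C2 must be 1 to fit the 9 across and 8 down.
R1C2 = 8 − 3 = 5 completes the 8 down.
R2C1 = 9 − 3 = 6 completes the 9 across.
R1C1 = 15 − 11 = 4 completes the 15 across.

4, 5, 6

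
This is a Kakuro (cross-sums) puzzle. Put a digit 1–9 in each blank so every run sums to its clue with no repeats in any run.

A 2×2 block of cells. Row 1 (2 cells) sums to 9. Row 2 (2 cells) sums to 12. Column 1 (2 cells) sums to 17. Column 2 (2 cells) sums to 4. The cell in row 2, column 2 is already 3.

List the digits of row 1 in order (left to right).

17 in 2 cells must be {8,9}; 4 in 2 cells must be {1,3}.
Intersecting the 9 across with the 17 down forces (1,1) = 8.
(1,2) = 9 − 8 = 1 completes the 9 across.
(2,1) = 12 − 3 = 9 completes the 12 across.

8 1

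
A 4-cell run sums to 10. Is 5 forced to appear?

No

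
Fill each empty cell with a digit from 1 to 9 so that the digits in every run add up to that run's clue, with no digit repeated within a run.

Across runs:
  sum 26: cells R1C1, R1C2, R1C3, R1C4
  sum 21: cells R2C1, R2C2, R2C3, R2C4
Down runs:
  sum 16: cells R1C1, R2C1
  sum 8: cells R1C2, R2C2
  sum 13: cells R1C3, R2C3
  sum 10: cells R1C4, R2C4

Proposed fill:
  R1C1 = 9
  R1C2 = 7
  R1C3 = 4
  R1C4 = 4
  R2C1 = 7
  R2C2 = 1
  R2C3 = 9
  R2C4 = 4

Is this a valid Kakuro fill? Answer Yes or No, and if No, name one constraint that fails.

No — the down run R1C4–R2C4 sums to 8, not 10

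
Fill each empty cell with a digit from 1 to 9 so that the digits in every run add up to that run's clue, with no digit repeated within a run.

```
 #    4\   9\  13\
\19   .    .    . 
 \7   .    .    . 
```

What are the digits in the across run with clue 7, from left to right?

1 2 4

7 in 3 cells must be {1,2,4}; 4 in 2 cells must be {1,3}.
The 19 across and the 4 down share only 3, so R1C1 = 3.
Given what's placed, R1C2 must be 7 to fit the 19 across and 9 down.
R1C3 = 19 − 10 = 9 completes the 19 across.
R2C1 = 4 − 3 = 1 completes the 4 down.
R2C2 = 9 − 7 = 2 completes the 9 down.
R2C3 = 7 − 3 = 4 completes the 7 across.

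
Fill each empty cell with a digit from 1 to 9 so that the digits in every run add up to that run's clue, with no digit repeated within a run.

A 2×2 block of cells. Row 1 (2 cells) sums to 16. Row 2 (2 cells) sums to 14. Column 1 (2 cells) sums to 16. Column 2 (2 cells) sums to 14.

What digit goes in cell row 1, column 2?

16 in 2 cells must be {7,9}.
The 16 across and the 14 down share only 9, so (1,2) = 9.
The 14 across and the 16 down share only 9, so (2,1) = 9.
(2,2) = 14 − 9 = 5 completes the 14 across.
(1,1) = 16 − 9 = 7 completes the 16 across.

9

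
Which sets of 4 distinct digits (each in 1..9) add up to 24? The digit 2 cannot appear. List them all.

{1,6,8,9}; {3,4,8,9}; {3,5,7,9}; {3,6,7,8}; {4,5,6,9}; {4,5,7,8}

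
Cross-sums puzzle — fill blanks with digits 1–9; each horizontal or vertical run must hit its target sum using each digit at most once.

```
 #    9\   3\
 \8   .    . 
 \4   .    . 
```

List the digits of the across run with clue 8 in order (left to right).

4 in 2 cells must be {1,3}; 3 in 2 cells must be {1,2}.
The 4 across and the 3 down share only 1, so R2C2 = 1.
R1C2 = 3 − 1 = 2 completes the 3 down.
R2C1 = 4 − 1 = 3 completes the 4 across.
R1C1 = 8 − 2 = 6 completes the 8 across.

6, 2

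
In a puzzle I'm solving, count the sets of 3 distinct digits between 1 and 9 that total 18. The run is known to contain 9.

3 distinct digits from 1–9 sum between 6 and 24.
Keeping only sets containing 9.
Enumerating: {1,8,9}, {2,7,9}, {3,6,9}, {4,5,9}.

4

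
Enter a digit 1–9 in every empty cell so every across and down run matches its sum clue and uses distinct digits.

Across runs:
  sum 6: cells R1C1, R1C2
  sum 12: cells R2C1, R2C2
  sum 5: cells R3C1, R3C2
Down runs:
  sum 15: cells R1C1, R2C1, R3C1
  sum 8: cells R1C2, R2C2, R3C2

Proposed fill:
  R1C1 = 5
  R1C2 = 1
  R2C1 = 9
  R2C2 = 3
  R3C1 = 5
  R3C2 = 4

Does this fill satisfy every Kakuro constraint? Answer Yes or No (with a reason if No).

No — the across run R3C1–R3C2 sums to 9, not 5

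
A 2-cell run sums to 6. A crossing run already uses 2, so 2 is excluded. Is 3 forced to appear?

No

The only way to make 6 from 2 distinct digits under that restriction is {1,5}, which does not contain 3.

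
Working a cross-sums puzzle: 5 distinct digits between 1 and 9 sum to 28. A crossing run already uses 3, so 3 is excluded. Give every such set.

{1,4,6,8,9}; {1,5,6,7,9}; {2,4,5,8,9}; {2,4,6,7,9}; {2,5,6,7,8}

5 distinct digits from 1–9 sum between 15 and 35.
Dropping sets that contain 3.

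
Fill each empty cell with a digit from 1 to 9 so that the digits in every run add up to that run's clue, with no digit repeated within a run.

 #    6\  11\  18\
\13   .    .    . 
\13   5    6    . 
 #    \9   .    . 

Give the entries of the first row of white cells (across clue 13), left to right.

1 3 9

R1C1 = 6 − 5 = 1 completes the 6 down.
R2C3 = 13 − 11 = 2 completes the 13 across.
Given what's placed, R3C3 must be 7 to fit the 9 across and 18 down.
R1C3 = 18 − 9 = 9 completes the 18 down.
R3C2 = 9 − 7 = 2 completes the 9 across.
R1C2 = 13 − 10 = 3 completes the 13 across.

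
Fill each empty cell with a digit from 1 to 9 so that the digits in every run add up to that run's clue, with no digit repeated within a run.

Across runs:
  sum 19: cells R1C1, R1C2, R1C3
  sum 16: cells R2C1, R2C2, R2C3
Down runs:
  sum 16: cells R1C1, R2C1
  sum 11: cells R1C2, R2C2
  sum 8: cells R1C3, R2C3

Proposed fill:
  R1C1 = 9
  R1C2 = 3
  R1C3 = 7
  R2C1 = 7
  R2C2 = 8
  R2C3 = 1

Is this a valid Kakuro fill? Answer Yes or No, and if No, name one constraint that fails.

Across: 9+3+7=19; 7+8+1=16. Down: 9+7=16; 3+8=11; 7+1=8. No digit repeats within any run.

Yes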